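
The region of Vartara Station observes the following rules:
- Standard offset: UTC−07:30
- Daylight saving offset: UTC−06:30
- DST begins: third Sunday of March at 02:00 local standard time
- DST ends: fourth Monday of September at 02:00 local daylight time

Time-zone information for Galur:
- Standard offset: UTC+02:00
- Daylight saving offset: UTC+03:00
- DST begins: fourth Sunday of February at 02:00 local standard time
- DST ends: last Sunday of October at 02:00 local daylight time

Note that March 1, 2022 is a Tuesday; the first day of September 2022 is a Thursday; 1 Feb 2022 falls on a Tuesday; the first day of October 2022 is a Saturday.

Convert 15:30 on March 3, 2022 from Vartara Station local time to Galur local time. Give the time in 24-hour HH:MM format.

02:00

1 March 2022 is a Tuesday, so the first Sunday is March 6 and the third is March 20.
1 September 2022 is a Thursday, so the first Monday is September 5 and the fourth is September 26.
March 3, 2022 does not fall between 20 March and 26 September, so daylight saving is not in effect and Vartara Station is at UTC−07:30.
15:30 Vartara Station + 7h30m = 23:00 UTC.
1 February 2022 is a Tuesday, so the first Sunday is February 6 and the fourth is February 27.
1 October 2022 is a Saturday, so Sundays fall on 2, 9, 16, 23, 30; the last is October 30.
At the standard offset (UTC+02:00), 23:00 UTC + 2h = 01:00 Galur standard time (rolling into the next day, 4 March 2022).
The standard-time date in Galur, March 4, 2022, lies within the daylight-saving period (27 February – 30 October), so Galur is on daylight time, UTC+03:00.
23:00 UTC + 3h = 02:00 Galur (rolling into the next day, 4 March 2022).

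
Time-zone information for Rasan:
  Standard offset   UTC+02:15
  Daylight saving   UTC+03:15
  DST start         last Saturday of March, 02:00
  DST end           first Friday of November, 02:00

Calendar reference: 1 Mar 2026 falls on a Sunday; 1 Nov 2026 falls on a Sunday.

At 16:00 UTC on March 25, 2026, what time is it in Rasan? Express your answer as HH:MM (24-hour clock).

18:15

1 March 2026 is a Sunday, so Saturdays fall on 7, 14, 21, 28; the last is March 28.
1 November 2026 is a Sunday, so the first Friday is November 6.
At the standard offset (UTC+02:15), 16:00 UTC + 2h15m = 18:15 Rasan standard time.
The standard-time date in Rasan, March 25, 2026, is outside the daylight-saving period (28 March – 6 November), so Rasan is on standard time, UTC+02:15.
16:00 UTC + 2h15m = 18:15 local.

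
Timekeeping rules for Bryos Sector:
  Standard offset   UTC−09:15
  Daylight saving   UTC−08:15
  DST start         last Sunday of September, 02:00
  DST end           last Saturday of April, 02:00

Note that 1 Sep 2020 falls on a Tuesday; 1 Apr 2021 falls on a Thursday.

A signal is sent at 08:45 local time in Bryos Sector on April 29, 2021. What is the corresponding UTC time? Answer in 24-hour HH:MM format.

18:00

1 September 2020 is a Tuesday, so Sundays fall on 6, 13, 20, 27; the last is September 27.
1 April 2021 is a Thursday, so Saturdays fall on 3, 10, 17, 24; the last is April 24.
April 29, 2021 does not fall between 27 September 2020 and 24 April 2021, so daylight saving is not in effect and Bryos Sector is at UTC−09:15.
08:45 local + 9h15m = 18:00 UTC.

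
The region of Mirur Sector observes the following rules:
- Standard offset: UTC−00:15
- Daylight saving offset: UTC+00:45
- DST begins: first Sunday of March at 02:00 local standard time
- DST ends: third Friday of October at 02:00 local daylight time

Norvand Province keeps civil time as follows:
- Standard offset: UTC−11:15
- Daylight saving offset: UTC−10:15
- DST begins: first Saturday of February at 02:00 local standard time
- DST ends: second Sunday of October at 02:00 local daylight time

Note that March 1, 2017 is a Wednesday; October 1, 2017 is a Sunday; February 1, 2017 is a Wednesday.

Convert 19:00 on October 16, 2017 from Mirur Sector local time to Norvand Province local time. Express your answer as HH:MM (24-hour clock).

1 March 2017 is a Wednesday, so the first Sunday is March 5.
1 October 2017 is a Sunday, so the first Friday is October 6 and the third is October 20.
October 16, 2017 falls between 5 March and 20 October, so daylight saving is in effect and Mirur Sector is at UTC+00:45.
19:00 Mirur Sector − 0h45m = 18:15 UTC.
1 February 2017 is a Wednesday, so the first Saturday is February 4.
1 October 2017 is a Sunday, so the first Sunday is October 1 and the second is October 8.
At the standard offset (UTC−11:15), 18:15 UTC − 11h15m = 07:00 Norvand Province standard time.
Daylight saving runs 4 February – 8 October; the standard-time date in Norvand Province, October 16, 2017, is outside that window, so Norvand Province is on standard time at UTC−11:15.
18:15 UTC − 11h15m = 07:00 Norvand Province.

07:00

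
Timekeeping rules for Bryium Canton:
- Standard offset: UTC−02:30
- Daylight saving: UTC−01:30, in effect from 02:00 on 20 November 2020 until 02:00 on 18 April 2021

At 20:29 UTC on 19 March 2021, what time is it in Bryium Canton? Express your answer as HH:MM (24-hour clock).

18:59

At the standard offset (UTC−02:30), 20:29 UTC − 2h30m = 17:59 Bryium Canton standard time.
The standard-time date in Bryium Canton, 19 March 2021, lies within the daylight-saving period (20 November 2020 – 18 April 2021), so Bryium Canton is on daylight time, UTC−01:30.
20:29 UTC − 1h30m = 18:59 local.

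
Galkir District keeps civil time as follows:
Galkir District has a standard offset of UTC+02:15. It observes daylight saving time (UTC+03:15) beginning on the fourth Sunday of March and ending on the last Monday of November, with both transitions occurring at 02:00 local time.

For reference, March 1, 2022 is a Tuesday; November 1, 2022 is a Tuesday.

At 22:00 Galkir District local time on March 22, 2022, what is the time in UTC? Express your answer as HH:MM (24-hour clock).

19:45

1 March 2022 is a Tuesday, so the first Sunday is March 6 and the fourth is March 27.
1 November 2022 is a Tuesday, so Mondays fall on 7, 14, 21, 28; the last is November 28.
Daylight saving runs 27 March – 28 November; March 22, 2022 is outside that window, so Galkir District is on standard time at UTC+02:15.
22:00 local − 2h15m = 19:45 UTC.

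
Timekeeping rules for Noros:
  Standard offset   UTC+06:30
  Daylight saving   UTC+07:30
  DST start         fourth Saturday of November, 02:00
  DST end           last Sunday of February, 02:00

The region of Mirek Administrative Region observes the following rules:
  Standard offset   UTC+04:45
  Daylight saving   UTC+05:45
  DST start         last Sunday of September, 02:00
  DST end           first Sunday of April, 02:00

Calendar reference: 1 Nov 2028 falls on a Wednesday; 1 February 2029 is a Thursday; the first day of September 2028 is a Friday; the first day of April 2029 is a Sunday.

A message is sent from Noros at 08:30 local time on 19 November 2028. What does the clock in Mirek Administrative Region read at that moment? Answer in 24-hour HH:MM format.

1 November 2028 is a Wednesday, so the first Saturday is November 4 and the fourth is November 25.
1 February 2029 is a Thursday, so Sundays fall on 4, 11, 18, 25; the last is February 25.
Daylight saving runs 25 November 2028 – 25 February 2029; 19 November 2028 is outside that window, so Noros is on standard time at UTC+06:30.
08:30 Noros − 6h30m = 02:00 UTC.
1 September 2028 is a Friday, so Sundays fall on 3, 10, 17, 24; the last is September 24.
1 April 2029 is a Sunday, so the first Sunday is April 1.
At the standard offset (UTC+04:45), 02:00 UTC + 4h45m = 06:45 Mirek Administrative Region standard time.
The standard-time date in Mirek Administrative Region, 19 November 2028, lies within the daylight-saving period (24 September 2028 – 1 April 2029), so Mirek Administrative Region is on daylight time, UTC+05:45.
02:00 UTC + 5h45m = 07:45 Mirek Administrative Region.

07:45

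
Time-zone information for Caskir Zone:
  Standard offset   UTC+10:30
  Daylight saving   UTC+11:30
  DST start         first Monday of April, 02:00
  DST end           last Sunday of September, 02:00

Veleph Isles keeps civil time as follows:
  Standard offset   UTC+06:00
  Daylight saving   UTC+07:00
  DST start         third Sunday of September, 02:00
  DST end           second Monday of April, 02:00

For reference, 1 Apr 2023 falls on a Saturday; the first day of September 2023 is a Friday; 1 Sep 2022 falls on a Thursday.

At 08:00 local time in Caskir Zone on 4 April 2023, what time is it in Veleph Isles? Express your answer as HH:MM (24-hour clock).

1 April 2023 is a Saturday, so the first Monday is April 3.
1 September 2023 is a Friday, so Sundays fall on 3, 10, 17, 24; the last is September 24.
4 April 2023 falls between 3 April and 24 September, so daylight saving is in effect and Caskir Zone is at UTC+11:30.
08:00 Caskir Zone − 11h30m = 20:30 UTC (rolling into the previous day, 3 April 2023).
1 September 2022 is a Thursday, so the first Sunday is September 4 and the third is September 18.
1 April 2023 is a Saturday, so the first Monday is April 3 and the second is April 10.
At the standard offset (UTC+06:00), 20:30 UTC + 6h = 02:30 Veleph Isles standard time (rolling into the next day, 4 April 2023).
Daylight saving runs 18 September 2022 – 10 April 2023; the standard-time date in Veleph Isles, 4 April 2023, is inside that window, so Veleph Isles is at UTC+07:00.
20:30 UTC + 7h = 03:30 Veleph Isles (rolling into the next day, 4 April 2023).

03:30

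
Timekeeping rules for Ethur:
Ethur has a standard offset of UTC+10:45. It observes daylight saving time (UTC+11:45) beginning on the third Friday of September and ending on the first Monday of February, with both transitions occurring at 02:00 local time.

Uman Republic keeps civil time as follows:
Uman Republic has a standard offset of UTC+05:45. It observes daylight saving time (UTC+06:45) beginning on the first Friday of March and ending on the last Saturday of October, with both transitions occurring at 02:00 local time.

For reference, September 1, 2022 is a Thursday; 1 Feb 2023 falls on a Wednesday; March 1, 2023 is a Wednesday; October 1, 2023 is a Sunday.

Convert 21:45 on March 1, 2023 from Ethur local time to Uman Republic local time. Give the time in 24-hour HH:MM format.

16:45

1 September 2022 is a Thursday, so the first Friday is September 2 and the third is September 16.
1 February 2023 is a Wednesday, so the first Monday is February 6.
Daylight saving runs 16 September 2022 – 6 February 2023; March 1, 2023 is outside that window, so Ethur is on standard time at UTC+10:45.
21:45 Ethur − 10h45m = 11:00 UTC.
1 March 2023 is a Wednesday, so the first Friday is March 3.
1 October 2023 is a Sunday, so Saturdays fall on 7, 14, 21, 28; the last is October 28.
At the standard offset (UTC+05:45), 11:00 UTC + 5h45m = 16:45 Uman Republic standard time.
Daylight saving runs 3 March – 28 October; the standard-time date in Uman Republic, March 1, 2023, is outside that window, so Uman Republic is on standard time at UTC+05:45.
11:00 UTC + 5h45m = 16:45 Uman Republic.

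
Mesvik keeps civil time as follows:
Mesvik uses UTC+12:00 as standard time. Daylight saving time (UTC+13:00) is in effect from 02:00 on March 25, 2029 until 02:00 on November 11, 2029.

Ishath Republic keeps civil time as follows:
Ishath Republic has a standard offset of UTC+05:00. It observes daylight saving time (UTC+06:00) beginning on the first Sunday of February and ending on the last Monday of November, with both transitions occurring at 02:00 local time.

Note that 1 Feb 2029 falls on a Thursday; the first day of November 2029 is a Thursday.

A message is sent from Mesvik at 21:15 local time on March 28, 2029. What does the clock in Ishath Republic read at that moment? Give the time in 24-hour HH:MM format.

14:15

March 28, 2029 lies within the daylight-saving period (25 March – 11 November), so Mesvik is on daylight time, UTC+13:00.
21:15 Mesvik − 13h = 08:15 UTC.
1 February 2029 is a Thursday, so the first Sunday is February 4.
1 November 2029 is a Thursday, so Mondays fall on 5, 12, 19, 26; the last is November 26.
At the standard offset (UTC+05:00), 08:15 UTC + 5h = 13:15 Ishath Republic standard time.
The standard-time date in Ishath Republic, March 28, 2029, falls between 4 February and 26 November, so daylight saving is in effect and Ishath Republic is at UTC+06:00.
08:15 UTC + 6h = 14:15 Ishath Republic.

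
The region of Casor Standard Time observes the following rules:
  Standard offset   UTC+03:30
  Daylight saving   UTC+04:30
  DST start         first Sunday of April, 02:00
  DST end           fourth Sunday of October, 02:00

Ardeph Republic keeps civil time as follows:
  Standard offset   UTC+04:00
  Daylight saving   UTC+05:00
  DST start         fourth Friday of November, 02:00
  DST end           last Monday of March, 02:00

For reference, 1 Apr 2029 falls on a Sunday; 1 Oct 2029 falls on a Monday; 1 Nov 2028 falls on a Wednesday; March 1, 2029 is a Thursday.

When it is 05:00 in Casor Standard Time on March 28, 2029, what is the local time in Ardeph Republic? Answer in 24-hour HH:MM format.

1 April 2029 is a Sunday, so the first Sunday is April 1.
1 October 2029 is a Monday, so the first Sunday is October 7 and the fourth is October 28.
March 28, 2029 is outside the daylight-saving period (1 April – 28 October), so Casor Standard Time is on standard time, UTC+03:30.
05:00 Casor Standard Time − 3h30m = 01:30 UTC.
1 November 2028 is a Wednesday, so the first Friday is November 3 and the fourth is November 24.
1 March 2029 is a Thursday, so Mondays fall on 5, 12, 19, 26; the last is March 26.
At the standard offset (UTC+04:00), 01:30 UTC + 4h = 05:30 Ardeph Republic standard time.
Daylight saving runs 24 November 2028 – 26 March 2029; the standard-time date in Ardeph Republic, March 28, 2029, is outside that window, so Ardeph Republic is on standard time at UTC+04:00.
01:30 UTC + 4h = 05:30 Ardeph Republic.

05:30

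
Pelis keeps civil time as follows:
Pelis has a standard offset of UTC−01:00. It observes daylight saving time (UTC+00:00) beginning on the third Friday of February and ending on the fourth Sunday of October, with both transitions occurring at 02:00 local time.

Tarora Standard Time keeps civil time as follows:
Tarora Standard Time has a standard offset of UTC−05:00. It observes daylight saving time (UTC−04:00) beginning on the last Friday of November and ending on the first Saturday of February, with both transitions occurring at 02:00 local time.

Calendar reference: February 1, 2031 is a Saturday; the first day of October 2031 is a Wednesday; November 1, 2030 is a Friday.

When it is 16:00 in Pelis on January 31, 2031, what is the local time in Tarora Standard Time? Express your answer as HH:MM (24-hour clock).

1 February 2031 is a Saturday, so the first Friday is February 7 and the third is February 21.
1 October 2031 is a Wednesday, so the first Sunday is October 5 and the fourth is October 26.
January 31, 2031 does not fall between 21 February and 26 October, so daylight saving is not in effect and Pelis is at UTC−01:00.
16:00 Pelis + 1h = 17:00 UTC.
1 November 2030 is a Friday, so Fridays fall on 1, 8, 15, 22, 29; the last is November 29.
1 February 2031 is a Saturday, so the first Saturday is February 1.
At the standard offset (UTC−05:00), 17:00 UTC − 5h = 12:00 Tarora Standard Time standard time.
The standard-time date in Tarora Standard Time, January 31, 2031, falls between 29 November 2030 and 1 February 2031, so daylight saving is in effect and Tarora Standard Time is at UTC−04:00.
17:00 UTC − 4h = 13:00 Tarora Standard Time.

13:00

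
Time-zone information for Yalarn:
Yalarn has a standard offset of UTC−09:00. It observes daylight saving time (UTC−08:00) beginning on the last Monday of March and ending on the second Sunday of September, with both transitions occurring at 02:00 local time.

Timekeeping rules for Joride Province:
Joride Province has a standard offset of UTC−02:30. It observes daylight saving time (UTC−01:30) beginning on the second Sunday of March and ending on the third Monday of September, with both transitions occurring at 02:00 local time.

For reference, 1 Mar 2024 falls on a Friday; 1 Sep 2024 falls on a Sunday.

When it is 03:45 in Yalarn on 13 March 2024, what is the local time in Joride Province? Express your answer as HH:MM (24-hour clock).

11:15

1 March 2024 is a Friday, so Mondays fall on 4, 11, 18, 25; the last is March 25.
1 September 2024 is a Sunday, so the first Sunday is September 1 and the second is September 8.
Daylight saving runs 25 March – 8 September; 13 March 2024 is outside that window, so Yalarn is on standard time at UTC−09:00.
03:45 Yalarn + 9h = 12:45 UTC.
1 March 2024 is a Friday, so the first Sunday is March 3 and the second is March 10.
1 September 2024 is a Sunday, so the first Monday is September 2 and the third is September 16.
At the standard offset (UTC−02:30), 12:45 UTC − 2h30m = 10:15 Joride Province standard time.
The standard-time date in Joride Province, 13 March 2024, lies within the daylight-saving period (10 March – 16 September), so Joride Province is on daylight time, UTC−01:30.
12:45 UTC − 1h30m = 11:15 Joride Province.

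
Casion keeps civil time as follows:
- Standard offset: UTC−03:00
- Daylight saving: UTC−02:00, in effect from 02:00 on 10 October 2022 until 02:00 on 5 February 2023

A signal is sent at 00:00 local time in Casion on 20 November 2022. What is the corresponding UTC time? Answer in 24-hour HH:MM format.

20 November 2022 falls between 10 October 2022 and 5 February 2023, so daylight saving is in effect and Casion is at UTC−02:00.
00:00 local + 2h = 02:00 UTC.

02:00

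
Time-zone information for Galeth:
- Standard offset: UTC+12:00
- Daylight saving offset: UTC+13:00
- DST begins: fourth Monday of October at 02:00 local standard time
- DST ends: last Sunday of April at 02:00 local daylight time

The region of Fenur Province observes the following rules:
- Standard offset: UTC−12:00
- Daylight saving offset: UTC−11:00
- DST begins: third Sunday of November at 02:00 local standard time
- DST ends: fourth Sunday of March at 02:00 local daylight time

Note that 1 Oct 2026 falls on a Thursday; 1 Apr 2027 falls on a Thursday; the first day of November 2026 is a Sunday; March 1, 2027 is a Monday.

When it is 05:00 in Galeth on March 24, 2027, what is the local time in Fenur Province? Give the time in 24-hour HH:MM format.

1 October 2026 is a Thursday, so the first Monday is October 5 and the fourth is October 26.
1 April 2027 is a Thursday, so Sundays fall on 4, 11, 18, 25; the last is April 25.
Daylight saving runs 26 October 2026 – 25 April 2027; March 24, 2027 is inside that window, so Galeth is at UTC+13:00.
05:00 Galeth − 13h = 16:00 UTC (rolling into the previous day, 23 March 2027).
1 November 2026 is a Sunday, so the first Sunday is November 1 and the third is November 15.
1 March 2027 is a Monday, so the first Sunday is March 7 and the fourth is March 28.
At the standard offset (UTC−12:00), 16:00 UTC − 12h = 04:00 Fenur Province standard time.
The standard-time date in Fenur Province, March 23, 2027, falls between 15 November 2026 and 28 March 2027, so daylight saving is in effect and Fenur Province is at UTC−11:00.
16:00 UTC − 11h = 05:00 Fenur Province.

05:00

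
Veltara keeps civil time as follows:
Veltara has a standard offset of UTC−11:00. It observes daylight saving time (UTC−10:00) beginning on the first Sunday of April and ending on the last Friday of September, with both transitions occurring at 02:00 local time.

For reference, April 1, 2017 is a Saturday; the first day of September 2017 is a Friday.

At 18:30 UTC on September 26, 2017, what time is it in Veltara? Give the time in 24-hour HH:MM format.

08:30

1 April 2017 is a Saturday, so the first Sunday is April 2.
1 September 2017 is a Friday, so Fridays fall on 1, 8, 15, 22, 29; the last is September 29.
At the standard offset (UTC−11:00), 18:30 UTC − 11h = 07:30 Veltara standard time.
The standard-time date in Veltara, September 26, 2017, lies within the daylight-saving period (2 April – 29 September), so Veltara is on daylight time, UTC−10:00.
18:30 UTC − 10h = 08:30 local.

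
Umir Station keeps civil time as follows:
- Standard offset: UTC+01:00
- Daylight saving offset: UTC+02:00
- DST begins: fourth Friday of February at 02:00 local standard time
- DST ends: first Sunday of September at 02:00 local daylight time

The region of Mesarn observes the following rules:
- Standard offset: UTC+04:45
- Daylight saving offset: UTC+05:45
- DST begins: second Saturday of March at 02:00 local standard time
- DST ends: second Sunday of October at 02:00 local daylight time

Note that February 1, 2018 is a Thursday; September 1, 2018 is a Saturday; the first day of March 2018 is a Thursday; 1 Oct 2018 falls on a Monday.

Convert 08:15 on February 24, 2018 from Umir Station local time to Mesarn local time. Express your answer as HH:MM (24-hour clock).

11:00

1 February 2018 is a Thursday, so the first Friday is February 2 and the fourth is February 23.
1 September 2018 is a Saturday, so the first Sunday is September 2.
February 24, 2018 falls between 23 February and 2 September, so daylight saving is in effect and Umir Station is at UTC+02:00.
08:15 Umir Station − 2h = 06:15 UTC.
1 March 2018 is a Thursday, so the first Saturday is March 3 and the second is March 10.
1 October 2018 is a Monday, so the first Sunday is October 7 and the second is October 14.
At the standard offset (UTC+04:45), 06:15 UTC + 4h45m = 11:00 Mesarn standard time.
Daylight saving runs 10 March – 14 October; the standard-time date in Mesarn, February 24, 2018, is outside that window, so Mesarn is on standard time at UTC+04:45.
06:15 UTC + 4h45m = 11:00 Mesarn.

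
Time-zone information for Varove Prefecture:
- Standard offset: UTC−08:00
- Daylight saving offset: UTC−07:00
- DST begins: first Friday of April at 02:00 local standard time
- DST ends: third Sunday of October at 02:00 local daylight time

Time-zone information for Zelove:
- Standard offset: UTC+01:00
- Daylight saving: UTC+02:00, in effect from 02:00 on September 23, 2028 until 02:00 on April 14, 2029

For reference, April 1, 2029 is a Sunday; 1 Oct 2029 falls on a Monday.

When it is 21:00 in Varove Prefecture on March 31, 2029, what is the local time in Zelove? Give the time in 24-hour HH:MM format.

07:00

1 April 2029 is a Sunday, so the first Friday is April 6.
1 October 2029 is a Monday, so the first Sunday is October 7 and the third is October 21.
March 31, 2029 does not fall between 6 April and 21 October, so daylight saving is not in effect and Varove Prefecture is at UTC−08:00.
21:00 Varove Prefecture + 8h = 05:00 UTC (rolling into the next day, 1 April 2029).
At the standard offset (UTC+01:00), 05:00 UTC + 1h = 06:00 Zelove standard time.
Daylight saving runs 23 September 2028 – 14 April 2029; the standard-time date in Zelove, April 1, 2029, is inside that window, so Zelove is at UTC+02:00.
05:00 UTC + 2h = 07:00 Zelove.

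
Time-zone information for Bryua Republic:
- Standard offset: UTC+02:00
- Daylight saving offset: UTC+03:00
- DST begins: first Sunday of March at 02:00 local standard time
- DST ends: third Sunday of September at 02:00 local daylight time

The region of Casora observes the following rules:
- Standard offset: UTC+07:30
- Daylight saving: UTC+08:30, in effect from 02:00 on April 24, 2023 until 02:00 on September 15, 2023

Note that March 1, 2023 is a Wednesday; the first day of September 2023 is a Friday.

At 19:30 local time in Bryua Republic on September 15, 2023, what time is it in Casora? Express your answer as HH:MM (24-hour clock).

1 March 2023 is a Wednesday, so the first Sunday is March 5.
1 September 2023 is a Friday, so the first Sunday is September 3 and the third is September 17.
September 15, 2023 lies within the daylight-saving period (5 March – 17 September), so Bryua Republic is on daylight time, UTC+03:00.
19:30 Bryua Republic − 3h = 16:30 UTC.
At the standard offset (UTC+07:30), 16:30 UTC + 7h30m = 00:00 Casora standard time (rolling into the next day, 16 September 2023).
The standard-time date in Casora, September 16, 2023, does not fall between 24 April and 15 September, so daylight saving is not in effect and Casora is at UTC+07:30.
16:30 UTC + 7h30m = 00:00 Casora (rolling into the next day, 16 September 2023).

00:00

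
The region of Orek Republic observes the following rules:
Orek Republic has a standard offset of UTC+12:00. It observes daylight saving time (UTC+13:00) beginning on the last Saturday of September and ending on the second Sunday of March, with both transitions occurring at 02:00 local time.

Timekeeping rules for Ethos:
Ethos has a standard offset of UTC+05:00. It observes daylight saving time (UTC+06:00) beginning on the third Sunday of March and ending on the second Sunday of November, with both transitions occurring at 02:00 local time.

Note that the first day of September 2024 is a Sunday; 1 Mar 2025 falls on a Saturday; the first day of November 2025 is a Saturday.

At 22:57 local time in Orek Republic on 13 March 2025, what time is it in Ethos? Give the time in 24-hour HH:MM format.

15:57

1 September 2024 is a Sunday, so Saturdays fall on 7, 14, 21, 28; the last is September 28.
1 March 2025 is a Saturday, so the first Sunday is March 2 and the second is March 9.
13 March 2025 is outside the daylight-saving period (28 September 2024 – 9 March 2025), so Orek Republic is on standard time, UTC+12:00.
22:57 Orek Republic − 12h = 10:57 UTC.
1 March 2025 is a Saturday, so the first Sunday is March 2 and the third is March 16.
1 November 2025 is a Saturday, so the first Sunday is November 2 and the second is November 9.
At the standard offset (UTC+05:00), 10:57 UTC + 5h = 15:57 Ethos standard time.
Daylight saving runs 16 March – 9 November; the standard-time date in Ethos, 13 March 2025, is outside that window, so Ethos is on standard time at UTC+05:00.
10:57 UTC + 5h = 15:57 Ethos.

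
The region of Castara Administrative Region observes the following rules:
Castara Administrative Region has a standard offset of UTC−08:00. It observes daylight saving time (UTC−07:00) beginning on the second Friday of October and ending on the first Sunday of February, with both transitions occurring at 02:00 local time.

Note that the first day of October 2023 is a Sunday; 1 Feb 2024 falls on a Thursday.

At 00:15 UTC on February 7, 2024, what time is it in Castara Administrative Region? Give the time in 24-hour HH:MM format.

1 October 2023 is a Sunday, so the first Friday is October 6 and the second is October 13.
1 February 2024 is a Thursday, so the first Sunday is February 4.
At the standard offset (UTC−08:00), 00:15 UTC − 8h = 16:15 Castara Administrative Region standard time (rolling into the previous day, 6 February 2024).
Daylight saving runs 13 October 2023 – 4 February 2024; the standard-time date in Castara Administrative Region, February 6, 2024, is outside that window, so Castara Administrative Region is on standard time at UTC−08:00.
00:15 UTC − 8h = 16:15 local (rolling into the previous day, 6 February 2024).

16:15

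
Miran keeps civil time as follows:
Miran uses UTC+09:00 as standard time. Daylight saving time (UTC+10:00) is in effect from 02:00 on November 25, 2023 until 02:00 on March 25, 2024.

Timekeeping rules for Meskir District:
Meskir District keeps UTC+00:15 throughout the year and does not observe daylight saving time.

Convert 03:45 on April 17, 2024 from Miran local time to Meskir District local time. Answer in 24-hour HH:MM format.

April 17, 2024 does not fall between 25 November 2023 and 25 March 2024, so daylight saving is not in effect and Miran is at UTC+09:00.
03:45 Miran − 9h = 18:45 UTC (rolling into the previous day, 16 April 2024).
Meskir District stays on UTC+00:15 all year.
18:45 UTC + 0h15m = 19:00 Meskir District.

19:00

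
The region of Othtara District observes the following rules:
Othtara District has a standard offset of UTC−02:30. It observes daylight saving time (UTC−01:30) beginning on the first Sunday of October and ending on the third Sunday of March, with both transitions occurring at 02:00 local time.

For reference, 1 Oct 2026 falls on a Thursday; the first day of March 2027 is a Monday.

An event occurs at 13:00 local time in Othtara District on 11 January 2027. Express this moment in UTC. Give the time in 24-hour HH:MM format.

1 October 2026 is a Thursday, so the first Sunday is October 4.
1 March 2027 is a Monday, so the first Sunday is March 7 and the third is March 21.
Daylight saving runs 4 October 2026 – 21 March 2027; 11 January 2027 is inside that window, so Othtara District is at UTC−01:30.
13:00 local + 1h30m = 14:30 UTC.

14:30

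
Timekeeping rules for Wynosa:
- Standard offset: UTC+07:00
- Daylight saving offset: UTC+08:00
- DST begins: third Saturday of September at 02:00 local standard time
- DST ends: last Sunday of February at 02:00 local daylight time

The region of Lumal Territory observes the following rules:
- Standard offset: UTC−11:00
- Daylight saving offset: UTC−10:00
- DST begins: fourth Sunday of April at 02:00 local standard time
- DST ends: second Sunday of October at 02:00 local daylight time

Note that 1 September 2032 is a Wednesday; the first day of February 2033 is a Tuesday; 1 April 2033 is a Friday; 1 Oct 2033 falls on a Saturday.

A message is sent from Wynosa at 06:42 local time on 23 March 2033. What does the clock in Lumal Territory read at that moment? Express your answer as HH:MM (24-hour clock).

12:42

1 September 2032 is a Wednesday, so the first Saturday is September 4 and the third is September 18.
1 February 2033 is a Tuesday, so Sundays fall on 6, 13, 20, 27; the last is February 27.
Daylight saving runs 18 September 2032 – 27 February 2033; 23 March 2033 is outside that window, so Wynosa is on standard time at UTC+07:00.
06:42 Wynosa − 7h = 23:42 UTC (rolling into the previous day, 22 March 2033).
1 April 2033 is a Friday, so the first Sunday is April 3 and the fourth is April 24.
1 October 2033 is a Saturday, so the first Sunday is October 2 and the second is October 9.
At the standard offset (UTC−11:00), 23:42 UTC − 11h = 12:42 Lumal Territory standard time.
Daylight saving runs 24 April – 9 October; the standard-time date in Lumal Territory, 22 March 2033, is outside that window, so Lumal Territory is on standard time at UTC−11:00.
23:42 UTC − 11h = 12:42 Lumal Territory.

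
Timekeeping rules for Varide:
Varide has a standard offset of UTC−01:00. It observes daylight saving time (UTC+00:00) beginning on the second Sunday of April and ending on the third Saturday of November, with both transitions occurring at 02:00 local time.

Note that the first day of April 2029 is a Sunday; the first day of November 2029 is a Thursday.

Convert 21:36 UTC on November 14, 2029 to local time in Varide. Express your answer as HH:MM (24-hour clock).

21:36

1 April 2029 is a Sunday, so the first Sunday is April 1 and the second is April 8.
1 November 2029 is a Thursday, so the first Saturday is November 3 and the third is November 17.
At the standard offset (UTC−01:00), 21:36 UTC − 1h = 20:36 Varide standard time.
The standard-time date in Varide, November 14, 2029, falls between 8 April and 17 November, so daylight saving is in effect and Varide is at UTC+00:00.
21:36 UTC + 0h = 21:36 local.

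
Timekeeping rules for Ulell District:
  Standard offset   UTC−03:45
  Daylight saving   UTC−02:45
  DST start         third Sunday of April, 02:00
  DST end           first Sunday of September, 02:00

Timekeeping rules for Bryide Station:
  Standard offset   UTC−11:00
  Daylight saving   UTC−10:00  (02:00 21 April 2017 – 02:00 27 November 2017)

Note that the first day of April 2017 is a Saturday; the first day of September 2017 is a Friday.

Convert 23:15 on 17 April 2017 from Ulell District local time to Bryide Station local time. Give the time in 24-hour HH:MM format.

1 April 2017 is a Saturday, so the first Sunday is April 2 and the third is April 16.
1 September 2017 is a Friday, so the first Sunday is September 3.
Daylight saving runs 16 April – 3 September; 17 April 2017 is inside that window, so Ulell District is at UTC−02:45.
23:15 Ulell District + 2h45m = 02:00 UTC (rolling into the next day, 18 April 2017).
At the standard offset (UTC−11:00), 02:00 UTC − 11h = 15:00 Bryide Station standard time (rolling into the previous day, 17 April 2017).
The standard-time date in Bryide Station, 17 April 2017, does not fall between 21 April and 27 November, so daylight saving is not in effect and Bryide Station is at UTC−11:00.
02:00 UTC − 11h = 15:00 Bryide Station (rolling into the previous day, 17 April 2017).

15:00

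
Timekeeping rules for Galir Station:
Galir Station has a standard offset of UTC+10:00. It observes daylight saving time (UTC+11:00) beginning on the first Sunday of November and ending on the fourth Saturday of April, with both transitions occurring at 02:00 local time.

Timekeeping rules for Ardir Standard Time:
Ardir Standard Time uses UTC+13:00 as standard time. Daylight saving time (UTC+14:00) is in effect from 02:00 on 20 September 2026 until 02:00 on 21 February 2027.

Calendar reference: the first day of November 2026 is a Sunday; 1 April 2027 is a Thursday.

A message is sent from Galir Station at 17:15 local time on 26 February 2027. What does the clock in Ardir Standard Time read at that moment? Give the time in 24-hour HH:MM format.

19:15

1 November 2026 is a Sunday, so the first Sunday is November 1.
1 April 2027 is a Thursday, so the first Saturday is April 3 and the fourth is April 24.
26 February 2027 lies within the daylight-saving period (1 November 2026 – 24 April 2027), so Galir Station is on daylight time, UTC+11:00.
17:15 Galir Station − 11h = 06:15 UTC.
At the standard offset (UTC+13:00), 06:15 UTC + 13h = 19:15 Ardir Standard Time standard time.
The standard-time date in Ardir Standard Time, 26 February 2027, does not fall between 20 September 2026 and 21 February 2027, so daylight saving is not in effect and Ardir Standard Time is at UTC+13:00.
06:15 UTC + 13h = 19:15 Ardir Standard Time.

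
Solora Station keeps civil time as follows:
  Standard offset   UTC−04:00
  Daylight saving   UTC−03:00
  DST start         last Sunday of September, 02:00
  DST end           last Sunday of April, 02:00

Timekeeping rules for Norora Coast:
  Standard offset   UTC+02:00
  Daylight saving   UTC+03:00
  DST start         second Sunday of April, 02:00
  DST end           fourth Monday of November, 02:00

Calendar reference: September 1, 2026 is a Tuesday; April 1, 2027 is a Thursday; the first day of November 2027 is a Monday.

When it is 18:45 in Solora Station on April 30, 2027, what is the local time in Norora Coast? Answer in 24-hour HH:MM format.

01:45

1 September 2026 is a Tuesday, so Sundays fall on 6, 13, 20, 27; the last is September 27.
1 April 2027 is a Thursday, so Sundays fall on 4, 11, 18, 25; the last is April 25.
Daylight saving runs 27 September 2026 – 25 April 2027; April 30, 2027 is outside that window, so Solora Station is on standard time at UTC−04:00.
18:45 Solora Station + 4h = 22:45 UTC.
1 April 2027 is a Thursday, so the first Sunday is April 4 and the second is April 11.
1 November 2027 is a Monday, so the first Monday is November 1 and the fourth is November 22.
At the standard offset (UTC+02:00), 22:45 UTC + 2h = 00:45 Norora Coast standard time (rolling into the next day, 1 May 2027).
Daylight saving runs 11 April – 22 November; the standard-time date in Norora Coast, May 1, 2027, is inside that window, so Norora Coast is at UTC+03:00.
22:45 UTC + 3h = 01:45 Norora Coast (rolling into the next day, 1 May 2027).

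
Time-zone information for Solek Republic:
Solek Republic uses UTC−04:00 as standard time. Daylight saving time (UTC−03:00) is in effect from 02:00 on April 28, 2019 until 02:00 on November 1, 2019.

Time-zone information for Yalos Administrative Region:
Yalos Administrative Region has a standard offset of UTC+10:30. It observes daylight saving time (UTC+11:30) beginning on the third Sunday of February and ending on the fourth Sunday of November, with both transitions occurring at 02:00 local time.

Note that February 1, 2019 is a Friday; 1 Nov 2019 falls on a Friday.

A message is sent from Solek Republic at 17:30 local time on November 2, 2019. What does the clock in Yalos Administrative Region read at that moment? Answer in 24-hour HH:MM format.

Daylight saving runs 28 April – 1 November; November 2, 2019 is outside that window, so Solek Republic is on standard time at UTC−04:00.
17:30 Solek Republic + 4h = 21:30 UTC.
1 February 2019 is a Friday, so the first Sunday is February 3 and the third is February 17.
1 November 2019 is a Friday, so the first Sunday is November 3 and the fourth is November 24.
At the standard offset (UTC+10:30), 21:30 UTC + 10h30m = 08:00 Yalos Administrative Region standard time (rolling into the next day, 3 November 2019).
The standard-time date in Yalos Administrative Region, November 3, 2019, falls between 17 February and 24 November, so daylight saving is in effect and Yalos Administrative Region is at UTC+11:30.
21:30 UTC + 11h30m = 09:00 Yalos Administrative Region (rolling into the next day, 3 November 2019).

09:00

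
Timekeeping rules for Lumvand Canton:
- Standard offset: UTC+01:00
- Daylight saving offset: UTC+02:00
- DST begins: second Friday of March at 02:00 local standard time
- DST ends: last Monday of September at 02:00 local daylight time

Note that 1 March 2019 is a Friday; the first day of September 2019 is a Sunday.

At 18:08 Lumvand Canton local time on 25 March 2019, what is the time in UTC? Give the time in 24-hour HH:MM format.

1 March 2019 is a Friday, so the first Friday is March 1 and the second is March 8.
1 September 2019 is a Sunday, so Mondays fall on 2, 9, 16, 23, 30; the last is September 30.
Daylight saving runs 8 March – 30 September; 25 March 2019 is inside that window, so Lumvand Canton is at UTC+02:00.
18:08 local − 2h = 16:08 UTC.

16:08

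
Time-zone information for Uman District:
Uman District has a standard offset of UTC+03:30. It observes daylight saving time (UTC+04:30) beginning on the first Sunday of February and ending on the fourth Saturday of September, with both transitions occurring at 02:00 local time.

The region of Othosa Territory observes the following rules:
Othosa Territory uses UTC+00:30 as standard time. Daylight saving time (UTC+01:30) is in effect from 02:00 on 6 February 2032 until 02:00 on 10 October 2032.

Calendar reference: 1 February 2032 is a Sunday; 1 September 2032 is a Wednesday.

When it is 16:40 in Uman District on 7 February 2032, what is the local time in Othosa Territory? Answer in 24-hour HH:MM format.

1 February 2032 is a Sunday, so the first Sunday is February 1.
1 September 2032 is a Wednesday, so the first Saturday is September 4 and the fourth is September 25.
7 February 2032 lies within the daylight-saving period (1 February – 25 September), so Uman District is on daylight time, UTC+04:30.
16:40 Uman District − 4h30m = 12:10 UTC.
At the standard offset (UTC+00:30), 12:10 UTC + 0h30m = 12:40 Othosa Territory standard time.
Daylight saving runs 6 February – 10 October; the standard-time date in Othosa Territory, 7 February 2032, is inside that window, so Othosa Territory is at UTC+01:30.
12:10 UTC + 1h30m = 13:40 Othosa Territory.

13:40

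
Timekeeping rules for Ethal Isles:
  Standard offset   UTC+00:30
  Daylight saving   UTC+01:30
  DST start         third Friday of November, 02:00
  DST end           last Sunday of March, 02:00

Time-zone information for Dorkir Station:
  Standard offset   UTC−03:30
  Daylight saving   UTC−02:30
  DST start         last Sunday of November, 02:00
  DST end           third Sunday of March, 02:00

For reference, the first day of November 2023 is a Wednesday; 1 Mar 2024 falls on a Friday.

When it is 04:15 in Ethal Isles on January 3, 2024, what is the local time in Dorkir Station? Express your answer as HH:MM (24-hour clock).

1 November 2023 is a Wednesday, so the first Friday is November 3 and the third is November 17.
1 March 2024 is a Friday, so Sundays fall on 3, 10, 17, 24, 31; the last is March 31.
Daylight saving runs 17 November 2023 – 31 March 2024; January 3, 2024 is inside that window, so Ethal Isles is at UTC+01:30.
04:15 Ethal Isles − 1h30m = 02:45 UTC.
1 November 2023 is a Wednesday, so Sundays fall on 5, 12, 19, 26; the last is November 26.
1 March 2024 is a Friday, so the first Sunday is March 3 and the third is March 17.
At the standard offset (UTC−03:30), 02:45 UTC − 3h30m = 23:15 Dorkir Station standard time (rolling into the previous day, 2 January 2024).
Daylight saving runs 26 November 2023 – 17 March 2024; the standard-time date in Dorkir Station, January 2, 2024, is inside that window, so Dorkir Station is at UTC−02:30.
02:45 UTC − 2h30m = 00:15 Dorkir Station.

00:15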